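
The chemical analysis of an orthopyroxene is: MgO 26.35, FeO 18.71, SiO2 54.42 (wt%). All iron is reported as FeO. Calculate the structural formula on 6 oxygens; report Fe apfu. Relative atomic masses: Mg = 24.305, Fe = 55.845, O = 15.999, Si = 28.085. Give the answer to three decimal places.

MgO: 26.35/40.304 = 0.65378 mol → 0.65378 mol Mg, 0.65378 mol O.
FeO: 18.71/71.844 = 0.26043 mol → 0.26043 mol Fe, 0.26043 mol O.
SiO2: 54.42/60.083 = 0.90575 mol → 0.90575 mol Si, 1.81150 mol O.
Total oxygen = 2.72571 mol. Normalization factor = 6/2.72571 = 2.20126.
Fe per 6 O = 0.26043 × 2.20126 = 0.573.

0.573 Fe apfu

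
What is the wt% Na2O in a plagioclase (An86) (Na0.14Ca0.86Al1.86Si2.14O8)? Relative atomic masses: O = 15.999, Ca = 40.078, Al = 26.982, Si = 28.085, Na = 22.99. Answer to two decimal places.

Formula mass = 275.966 g/mol.
0.14 Na → 0.0700 mol Na2O per formula unit; M(Na2O) = 61.979, so Na2O mass = 4.339 g.
4.339/275.966 × 100 = 1.57 wt%.

1.57 wt%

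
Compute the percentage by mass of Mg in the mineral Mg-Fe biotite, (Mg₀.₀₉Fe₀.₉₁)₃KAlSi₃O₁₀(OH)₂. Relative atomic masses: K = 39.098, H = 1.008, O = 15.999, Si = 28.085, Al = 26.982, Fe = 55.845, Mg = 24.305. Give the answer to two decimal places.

1.30 weight percent

Formula mass = 0.27·24.305 + 2.73·55.845 + 1·39.098 + 1·26.982 + 3·28.085 + 12·15.999 + 2·1.008 = 503.358 g/mol, of which 6.562 g is Mg.
So Mg makes up 6.562/503.358 = 0.0130 of the mass, i.e. 1.30%.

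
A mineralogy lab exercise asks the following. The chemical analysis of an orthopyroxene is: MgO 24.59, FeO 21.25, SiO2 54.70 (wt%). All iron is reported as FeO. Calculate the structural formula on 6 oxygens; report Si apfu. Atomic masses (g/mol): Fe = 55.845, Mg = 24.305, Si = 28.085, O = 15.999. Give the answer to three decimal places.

MgO (M=40.304): mol = 0.61011; Mg = 0.61011, O = 0.61011.
FeO (M=71.844): mol = 0.29578; Fe = 0.29578, O = 0.29578.
SiO2 (M=60.083): mol = 0.91041; Si = 0.91041, O = 1.82082.
ΣO = 2.72671; factor = 6/ΣO = 2.20045.
Si apfu = 0.91041 × 2.20045 = 2.003.

2.003 Si apfu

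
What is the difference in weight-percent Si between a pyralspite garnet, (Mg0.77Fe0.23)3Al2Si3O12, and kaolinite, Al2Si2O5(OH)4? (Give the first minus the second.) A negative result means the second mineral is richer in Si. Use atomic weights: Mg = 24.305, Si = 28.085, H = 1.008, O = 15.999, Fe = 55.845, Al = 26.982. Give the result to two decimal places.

-1.93 percentage points

Si in (Mg0.77Fe0.23)3Al2Si3O12: molar mass 424.885 g/mol; 3×28.085 = 84.255 g → 19.83 wt%.
Si in Al2Si2O5(OH)4: molar mass 258.157 g/mol; 2×28.085 = 56.170 g → 21.76 wt%.
Difference = 19.83 − 21.76 = -1.93 percentage points.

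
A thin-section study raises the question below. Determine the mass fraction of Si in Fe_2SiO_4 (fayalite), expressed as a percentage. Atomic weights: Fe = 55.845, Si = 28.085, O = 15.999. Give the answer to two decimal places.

M(Fe_2SiO_4) = 203.771 g/mol.
Si contributes 1 × 28.085 = 28.085 g per mole.
28.085/203.771 = 0.1378 → 13.78%.

13.78 mass %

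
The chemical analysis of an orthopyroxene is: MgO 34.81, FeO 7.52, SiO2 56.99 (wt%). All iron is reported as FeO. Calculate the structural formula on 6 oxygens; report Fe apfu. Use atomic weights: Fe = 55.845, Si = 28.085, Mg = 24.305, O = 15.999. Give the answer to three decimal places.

MgO (M=40.304): mol = 0.86369; Mg = 0.86369, O = 0.86369.
FeO (M=71.844): mol = 0.10467; Fe = 0.10467, O = 0.10467.
SiO2 (M=60.083): mol = 0.94852; Si = 0.94852, O = 1.89704.
ΣO = 2.86540; factor = 6/ΣO = 2.09395.
Fe apfu = 0.10467 × 2.09395 = 0.219.

0.219 Fe apfu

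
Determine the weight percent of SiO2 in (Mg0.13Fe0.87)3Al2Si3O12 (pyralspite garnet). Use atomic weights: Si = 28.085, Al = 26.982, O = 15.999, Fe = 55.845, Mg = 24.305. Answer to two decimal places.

37.13 wt%

Formula mass = 485.441 g/mol.
3 Si → 3.0000 mol SiO2 per formula unit; M(SiO2) = 60.083, so SiO2 mass = 180.249 g.
180.249/485.441 × 100 = 37.13 wt%.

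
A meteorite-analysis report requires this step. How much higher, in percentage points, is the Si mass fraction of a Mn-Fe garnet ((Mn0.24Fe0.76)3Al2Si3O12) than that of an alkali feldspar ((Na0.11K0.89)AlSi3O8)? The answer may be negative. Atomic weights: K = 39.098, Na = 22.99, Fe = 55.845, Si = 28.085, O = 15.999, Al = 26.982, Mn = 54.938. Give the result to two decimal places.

-13.52 percentage points

First mineral: 84.255 g Si in 497.089 g formula = 16.95 wt% Si.
Second mineral: 84.255 g Si in 276.555 g formula = 30.47 wt% Si.
16.95% − 30.47% gives a difference of -13.52 percentage points.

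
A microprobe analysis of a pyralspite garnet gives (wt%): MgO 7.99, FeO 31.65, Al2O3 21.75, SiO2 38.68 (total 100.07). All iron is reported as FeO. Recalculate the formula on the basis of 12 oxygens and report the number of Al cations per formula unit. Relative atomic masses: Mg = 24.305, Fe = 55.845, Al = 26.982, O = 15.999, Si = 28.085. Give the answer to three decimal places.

1.995 Al apfu

7.99 wt% MgO ÷ 40.304 g/mol = 0.19824 mol, giving 0.19824 Mg and 0.19824 O.
31.65 wt% FeO ÷ 71.844 g/mol = 0.44054 mol, giving 0.44054 Fe and 0.44054 O.
21.75 wt% Al2O3 ÷ 101.961 g/mol = 0.21332 mol, giving 0.42664 Al and 0.63996 O.
38.68 wt% SiO2 ÷ 60.083 g/mol = 0.64378 mol, giving 0.64378 Si and 1.28756 O.
Oxygen sums to 2.56630; scaling by 12/2.56630 = 4.67599 puts the formula on 12 O.
Al: 0.42664 × 4.67599 = 1.995 atoms per formula unit.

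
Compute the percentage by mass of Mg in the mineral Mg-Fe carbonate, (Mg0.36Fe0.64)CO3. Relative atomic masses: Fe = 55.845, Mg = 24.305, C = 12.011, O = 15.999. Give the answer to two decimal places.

M((Mg0.36Fe0.64)CO3) = 104.499 g/mol.
Mg contributes 0.36 × 24.305 = 8.750 g per mole.
8.750/104.499 = 0.0837 → 8.37%.

8.37 wt%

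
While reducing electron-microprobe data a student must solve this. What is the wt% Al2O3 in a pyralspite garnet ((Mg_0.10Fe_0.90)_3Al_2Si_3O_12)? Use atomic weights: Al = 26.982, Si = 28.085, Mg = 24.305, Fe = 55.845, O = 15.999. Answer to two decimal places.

M((Mg_0.10Fe_0.90)_3Al_2Si_3O_12) = 488.280 g/mol; M(Al2O3) = 101.961 g/mol.
Moles Al2O3 per formula unit = 2 Al ÷ 2 = 1.0000.
Al2O3 fraction = (1.0000 × 101.961) / 488.280 = 101.961/488.280 = 0.2088.

20.88 wt%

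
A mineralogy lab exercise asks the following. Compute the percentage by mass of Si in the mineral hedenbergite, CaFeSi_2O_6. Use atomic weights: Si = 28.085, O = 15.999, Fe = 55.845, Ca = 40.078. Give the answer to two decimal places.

M(CaFeSi_2O_6) = 248.087 g/mol.
Si contributes 2 × 28.085 = 56.170 g per mole.
56.170/248.087 = 0.2264 → 22.64%.

22.64 mass %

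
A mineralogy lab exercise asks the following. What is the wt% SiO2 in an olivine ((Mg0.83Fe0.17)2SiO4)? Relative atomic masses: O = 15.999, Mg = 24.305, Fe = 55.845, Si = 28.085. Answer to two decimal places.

39.68 wt%

Molar mass of (Mg0.83Fe0.17)2SiO4 = 1.66×24.305 + 0.34×55.845 + 1×28.085 + 4×15.999 = 151.415 g/mol.
Each formula unit contains 1 Si, equivalent to 1/1 = 1.0000 mol SiO2.
M(SiO2) = 1×28.085 + 2×15.999 = 60.083 g/mol.
Mass of SiO2 per formula unit = 1.0000 × 60.083 = 60.083 g.
SiO2 wt% = 60.083 / 151.415 × 100 = 39.68%.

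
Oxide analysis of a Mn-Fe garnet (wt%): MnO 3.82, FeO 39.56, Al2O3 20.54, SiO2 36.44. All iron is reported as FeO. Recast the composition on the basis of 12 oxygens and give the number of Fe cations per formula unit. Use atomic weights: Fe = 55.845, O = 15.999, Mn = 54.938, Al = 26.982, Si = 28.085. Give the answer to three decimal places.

MnO: 3.82/70.937 = 0.05385 mol → 0.05385 mol Mn, 0.05385 mol O.
FeO: 39.56/71.844 = 0.55064 mol → 0.55064 mol Fe, 0.55064 mol O.
Al2O3: 20.54/101.961 = 0.20145 mol → 0.40290 mol Al, 0.60435 mol O.
SiO2: 36.44/60.083 = 0.60649 mol → 0.60649 mol Si, 1.21298 mol O.
Total oxygen = 2.42182 mol. Normalization factor = 12/2.42182 = 4.95495.
Fe per 12 O = 0.55064 × 4.95495 = 2.728.

2.728 Fe apfu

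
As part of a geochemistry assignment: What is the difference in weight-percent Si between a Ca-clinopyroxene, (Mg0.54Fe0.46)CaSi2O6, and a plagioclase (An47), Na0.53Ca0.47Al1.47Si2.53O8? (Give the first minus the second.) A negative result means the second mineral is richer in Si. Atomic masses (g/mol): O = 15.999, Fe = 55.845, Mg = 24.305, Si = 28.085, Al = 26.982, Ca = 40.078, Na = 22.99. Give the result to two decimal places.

First mineral: 56.170 g Si in 231.055 g formula = 24.31 wt% Si.
Second mineral: 71.055 g Si in 269.732 g formula = 26.34 wt% Si.
24.31% − 26.34% gives a difference of -2.03 percentage points.

-2.03 percentage points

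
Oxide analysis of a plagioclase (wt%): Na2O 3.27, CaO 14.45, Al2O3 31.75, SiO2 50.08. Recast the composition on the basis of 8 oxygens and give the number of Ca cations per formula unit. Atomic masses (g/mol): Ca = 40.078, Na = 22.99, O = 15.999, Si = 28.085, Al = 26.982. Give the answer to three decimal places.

Na2O (M=61.979): mol = 0.05276; Na = 0.10552, O = 0.05276.
CaO (M=56.077): mol = 0.25768; Ca = 0.25768, O = 0.25768.
Al2O3 (M=101.961): mol = 0.31139; Al = 0.62278, O = 0.93417.
SiO2 (M=60.083): mol = 0.83351; Si = 0.83351, O = 1.66702.
ΣO = 2.91163; factor = 8/ΣO = 2.74760.
Ca apfu = 0.25768 × 2.74760 = 0.708.

0.708 Ca apfu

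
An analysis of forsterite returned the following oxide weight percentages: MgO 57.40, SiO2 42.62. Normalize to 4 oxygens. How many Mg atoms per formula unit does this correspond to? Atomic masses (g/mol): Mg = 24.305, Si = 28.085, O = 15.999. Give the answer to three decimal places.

MgO: 57.40/40.304 = 1.42418 mol → 1.42418 mol Mg, 1.42418 mol O.
SiO2: 42.62/60.083 = 0.70935 mol → 0.70935 mol Si, 1.41870 mol O.
Total oxygen = 2.84288 mol. Normalization factor = 4/2.84288 = 1.40702.
Mg per 4 O = 1.42418 × 1.40702 = 2.004.

2.004 Mg apfu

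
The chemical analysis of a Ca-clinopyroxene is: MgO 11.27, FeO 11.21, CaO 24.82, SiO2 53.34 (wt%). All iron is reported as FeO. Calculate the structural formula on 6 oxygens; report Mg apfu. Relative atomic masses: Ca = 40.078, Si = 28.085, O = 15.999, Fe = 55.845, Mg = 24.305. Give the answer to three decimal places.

MgO: 11.27/40.304 = 0.27962 mol → 0.27962 mol Mg, 0.27962 mol O.
FeO: 11.21/71.844 = 0.15603 mol → 0.15603 mol Fe, 0.15603 mol O.
CaO: 24.82/56.077 = 0.44261 mol → 0.44261 mol Ca, 0.44261 mol O.
SiO2: 53.34/60.083 = 0.88777 mol → 0.88777 mol Si, 1.77554 mol O.
Total oxygen = 2.65380 mol. Normalization factor = 6/2.65380 = 2.26091.
Mg per 6 O = 0.27962 × 2.26091 = 0.632.

0.632 Mg apfu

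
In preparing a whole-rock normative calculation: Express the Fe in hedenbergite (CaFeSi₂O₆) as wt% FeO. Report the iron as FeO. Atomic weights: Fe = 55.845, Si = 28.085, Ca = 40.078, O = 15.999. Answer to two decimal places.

M(CaFeSi₂O₆) = 248.087 g/mol; M(FeO) = 71.844 g/mol.
Moles FeO per formula unit = 1 Fe ÷ 1 = 1.0000.
FeO fraction = (1.0000 × 71.844) / 248.087 = 71.844/248.087 = 0.2896.

28.96 wt%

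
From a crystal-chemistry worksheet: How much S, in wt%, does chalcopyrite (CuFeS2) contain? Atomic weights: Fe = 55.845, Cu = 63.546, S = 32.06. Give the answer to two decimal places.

Molar mass of CuFeS2: 1·63.546 + 1·55.845 + 2·32.06 = 183.511 g/mol.
Mass of S per formula unit: 2 × 32.06 = 64.120 g.
Weight fraction S = 64.120 / 183.511 = 0.3494.

34.94 wt%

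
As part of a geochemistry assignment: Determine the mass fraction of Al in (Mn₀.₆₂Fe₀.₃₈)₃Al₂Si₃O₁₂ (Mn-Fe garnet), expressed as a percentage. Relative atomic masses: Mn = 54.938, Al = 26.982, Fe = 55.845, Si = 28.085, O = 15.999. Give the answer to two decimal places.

10.88 wt%

Molar mass of (Mn₀.₆₂Fe₀.₃₈)₃Al₂Si₃O₁₂: 1.86*54.938 + 1.14*55.845 + 2*26.982 + 3*28.085 + 12*15.999 = 496.055 g/mol.
Mass of Al per formula unit: 2 × 26.982 = 53.964 g.
Weight fraction Al = 53.964 / 496.055 = 0.1088.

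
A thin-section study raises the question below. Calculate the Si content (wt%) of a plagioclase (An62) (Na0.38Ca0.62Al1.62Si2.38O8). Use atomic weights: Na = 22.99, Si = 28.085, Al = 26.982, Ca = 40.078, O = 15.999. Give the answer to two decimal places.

Formula mass = 0.38·22.99 + 0.62·40.078 + 1.62·26.982 + 2.38·28.085 + 8·15.999 = 272.130 g/mol, of which 66.842 g is Si.
So Si makes up 66.842/272.130 = 0.2456 of the mass, i.e. 24.56%.

24.56 wt%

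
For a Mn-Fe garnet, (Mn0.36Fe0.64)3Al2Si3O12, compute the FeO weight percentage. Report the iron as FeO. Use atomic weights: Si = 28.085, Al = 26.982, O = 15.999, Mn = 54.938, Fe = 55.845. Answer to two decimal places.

M((Mn0.36Fe0.64)3Al2Si3O12) = 496.762 g/mol; M(FeO) = 71.844 g/mol.
Moles FeO per formula unit = 1.92 Fe ÷ 1 = 1.9200.
FeO fraction = (1.9200 × 71.844) / 496.762 = 137.940/496.762 = 0.2777.

27.77 wt%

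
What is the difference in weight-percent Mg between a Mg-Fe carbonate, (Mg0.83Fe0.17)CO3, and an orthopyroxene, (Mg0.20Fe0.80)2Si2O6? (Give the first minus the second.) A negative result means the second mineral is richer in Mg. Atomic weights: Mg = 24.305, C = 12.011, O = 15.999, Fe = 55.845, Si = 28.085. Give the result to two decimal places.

18.63 percentage points

Mg in (Mg0.83Fe0.17)CO3: molar mass 89.675 g/mol; 0.83×24.305 = 20.173 g → 22.50 wt%.
Mg in (Mg0.20Fe0.80)2Si2O6: molar mass 251.238 g/mol; 0.40×24.305 = 9.722 g → 3.87 wt%.
Difference = 22.50 − 3.87 = 18.63 percentage points.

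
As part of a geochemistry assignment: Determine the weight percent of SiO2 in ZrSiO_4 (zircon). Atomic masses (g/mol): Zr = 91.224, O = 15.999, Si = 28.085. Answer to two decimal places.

M(ZrSiO_4) = 183.305 g/mol; M(SiO2) = 60.083 g/mol.
Moles SiO2 per formula unit = 1 Si ÷ 1 = 1.0000.
SiO2 fraction = (1.0000 × 60.083) / 183.305 = 60.083/183.305 = 0.3278.

32.78 wt%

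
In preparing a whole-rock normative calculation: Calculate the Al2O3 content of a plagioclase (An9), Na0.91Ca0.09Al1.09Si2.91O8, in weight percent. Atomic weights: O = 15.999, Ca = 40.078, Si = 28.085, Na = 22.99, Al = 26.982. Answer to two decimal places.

21.08 wt%

Molar mass of Na0.91Ca0.09Al1.09Si2.91O8 = 0.91*22.99 + 0.09*40.078 + 1.09*26.982 + 2.91*28.085 + 8*15.999 = 263.658 g/mol.
Each formula unit contains 1.09 Al, equivalent to 1.09/2 = 0.5450 mol Al2O3.
M(Al2O3) = 2×26.982 + 3×15.999 = 101.961 g/mol.
Mass of Al2O3 per formula unit = 0.5450 × 101.961 = 55.569 g.
Al2O3 wt% = 55.569 / 263.658 × 100 = 21.08%.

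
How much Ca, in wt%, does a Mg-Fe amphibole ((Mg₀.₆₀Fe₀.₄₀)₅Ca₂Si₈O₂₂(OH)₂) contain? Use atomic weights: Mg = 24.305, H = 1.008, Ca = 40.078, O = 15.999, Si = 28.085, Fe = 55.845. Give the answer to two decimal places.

M((Mg₀.₆₀Fe₀.₄₀)₅Ca₂Si₈O₂₂(OH)₂) = 875.433 g/mol.
Ca contributes 2 × 40.078 = 80.156 g per mole.
80.156/875.433 = 0.0916 → 9.16%.

9.16 wt%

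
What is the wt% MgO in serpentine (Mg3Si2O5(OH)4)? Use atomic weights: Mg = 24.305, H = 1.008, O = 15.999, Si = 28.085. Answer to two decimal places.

Molar mass of Mg3Si2O5(OH)4 = 3·24.305 + 2·28.085 + 9·15.999 + 4·1.008 = 277.108 g/mol.
Each formula unit contains 3 Mg, equivalent to 3/1 = 3.0000 mol MgO.
M(MgO) = 1×24.305 + 1×15.999 = 40.304 g/mol.
Mass of MgO per formula unit = 3.0000 × 40.304 = 120.912 g.
MgO wt% = 120.912 / 277.108 × 100 = 43.63%.

43.63 wt%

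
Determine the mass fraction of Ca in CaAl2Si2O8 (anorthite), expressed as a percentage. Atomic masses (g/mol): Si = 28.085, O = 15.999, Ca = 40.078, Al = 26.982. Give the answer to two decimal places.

14.41 wt%

M(CaAl2Si2O8) = 278.204 g/mol.
Ca contributes 1 × 40.078 = 40.078 g per mole.
40.078/278.204 = 0.1441 → 14.41%.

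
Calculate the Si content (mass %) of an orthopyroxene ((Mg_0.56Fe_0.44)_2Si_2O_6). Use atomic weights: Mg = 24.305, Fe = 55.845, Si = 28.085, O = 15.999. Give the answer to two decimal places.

24.58 mass %

Molar mass of (Mg_0.56Fe_0.44)_2Si_2O_6: 1.12*24.305 + 0.88*55.845 + 2*28.085 + 6*15.999 = 228.529 g/mol.
Mass of Si per formula unit: 2 × 28.085 = 56.170 g.
Weight fraction Si = 56.170 / 228.529 = 0.2458.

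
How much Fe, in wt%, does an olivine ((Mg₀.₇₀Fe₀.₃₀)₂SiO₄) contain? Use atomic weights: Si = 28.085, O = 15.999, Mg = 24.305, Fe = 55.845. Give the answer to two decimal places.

20.99 wt%

M((Mg₀.₇₀Fe₀.₃₀)₂SiO₄) = 159.615 g/mol.
Fe contributes 0.60 × 55.845 = 33.507 g per mole.
33.507/159.615 = 0.2099 → 20.99%.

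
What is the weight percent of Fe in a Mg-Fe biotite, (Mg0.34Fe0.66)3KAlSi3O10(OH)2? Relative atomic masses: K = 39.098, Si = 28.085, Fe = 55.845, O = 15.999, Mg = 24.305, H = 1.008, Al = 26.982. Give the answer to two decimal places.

23.05 wt%

Formula mass = 1.02*24.305 + 1.98*55.845 + 1*39.098 + 1*26.982 + 3*28.085 + 12*15.999 + 2*1.008 = 479.703 g/mol, of which 110.573 g is Fe.
So Fe makes up 110.573/479.703 = 0.2305 of the mass, i.e. 23.05%.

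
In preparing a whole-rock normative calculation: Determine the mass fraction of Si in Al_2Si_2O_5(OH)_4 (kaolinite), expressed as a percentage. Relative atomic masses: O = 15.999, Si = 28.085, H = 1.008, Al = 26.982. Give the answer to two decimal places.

Formula mass = 2*26.982 + 2*28.085 + 9*15.999 + 4*1.008 = 258.157 g/mol, of which 56.170 g is Si.
So Si makes up 56.170/258.157 = 0.2176 of the mass, i.e. 21.76%.

21.76 wt%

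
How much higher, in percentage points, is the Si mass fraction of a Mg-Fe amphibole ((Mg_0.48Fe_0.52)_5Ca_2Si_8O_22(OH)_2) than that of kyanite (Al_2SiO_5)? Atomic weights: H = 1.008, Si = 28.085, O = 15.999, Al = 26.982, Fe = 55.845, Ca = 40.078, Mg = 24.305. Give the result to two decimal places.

7.79 percentage points

M((Mg_0.48Fe_0.52)_5Ca_2Si_8O_22(OH)_2) = 894.357 g/mol, so wt% Si = 224.680/894.357 × 100 = 25.12%.
M(Al_2SiO_5) = 162.044 g/mol, so wt% Si = 28.085/162.044 × 100 = 17.33%.
25.12 − 17.33 = 7.79 pp.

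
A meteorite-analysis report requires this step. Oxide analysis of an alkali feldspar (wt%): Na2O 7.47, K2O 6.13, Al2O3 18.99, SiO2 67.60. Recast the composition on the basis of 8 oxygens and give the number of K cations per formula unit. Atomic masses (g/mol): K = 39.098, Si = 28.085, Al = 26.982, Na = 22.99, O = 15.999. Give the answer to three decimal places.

0.348 K apfu

7.47 wt% Na2O ÷ 61.979 g/mol = 0.12052 mol, giving 0.24104 Na and 0.12052 O.
6.13 wt% K2O ÷ 94.195 g/mol = 0.06508 mol, giving 0.13016 K and 0.06508 O.
18.99 wt% Al2O3 ÷ 101.961 g/mol = 0.18625 mol, giving 0.37250 Al and 0.55875 O.
67.60 wt% SiO2 ÷ 60.083 g/mol = 1.12511 mol, giving 1.12511 Si and 2.25022 O.
Oxygen sums to 2.99457; scaling by 8/2.99457 = 2.67150 puts the formula on 8 O.
K: 0.13016 × 2.67150 = 0.348 atoms per formula unit.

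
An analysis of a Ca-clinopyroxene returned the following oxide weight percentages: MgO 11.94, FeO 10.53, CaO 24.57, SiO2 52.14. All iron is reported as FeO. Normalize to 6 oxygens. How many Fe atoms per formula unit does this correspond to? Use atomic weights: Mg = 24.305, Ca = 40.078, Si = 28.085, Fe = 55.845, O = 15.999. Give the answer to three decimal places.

MgO: 11.94/40.304 = 0.29625 mol → 0.29625 mol Mg, 0.29625 mol O.
FeO: 10.53/71.844 = 0.14657 mol → 0.14657 mol Fe, 0.14657 mol O.
CaO: 24.57/56.077 = 0.43815 mol → 0.43815 mol Ca, 0.43815 mol O.
SiO2: 52.14/60.083 = 0.86780 mol → 0.86780 mol Si, 1.73560 mol O.
Total oxygen = 2.61657 mol. Normalization factor = 6/2.61657 = 2.29308.
Fe per 6 O = 0.14657 × 2.29308 = 0.336.

0.336 Fe apfu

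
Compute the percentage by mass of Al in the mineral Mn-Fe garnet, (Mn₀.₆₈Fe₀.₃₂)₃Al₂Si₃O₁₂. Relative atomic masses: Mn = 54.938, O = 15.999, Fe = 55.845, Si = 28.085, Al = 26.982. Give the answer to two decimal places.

Formula mass = 2.04×54.938 + 0.96×55.845 + 2×26.982 + 3×28.085 + 12×15.999 = 495.892 g/mol, of which 53.964 g is Al.
So Al makes up 53.964/495.892 = 0.1088 of the mass, i.e. 10.88%.

10.88 weight percent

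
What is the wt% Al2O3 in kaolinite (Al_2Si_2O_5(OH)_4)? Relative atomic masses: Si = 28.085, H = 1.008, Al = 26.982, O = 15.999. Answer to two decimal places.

Formula mass = 258.157 g/mol.
2 Al → 1.0000 mol Al2O3 per formula unit; M(Al2O3) = 101.961, so Al2O3 mass = 101.961 g.
101.961/258.157 × 100 = 39.50 wt%.

39.50 wt%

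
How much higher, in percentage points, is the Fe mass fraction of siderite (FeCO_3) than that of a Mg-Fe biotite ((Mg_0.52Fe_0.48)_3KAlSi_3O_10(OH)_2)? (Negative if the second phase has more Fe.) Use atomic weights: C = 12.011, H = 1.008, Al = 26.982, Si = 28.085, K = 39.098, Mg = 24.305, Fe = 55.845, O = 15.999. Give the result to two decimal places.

First mineral: 55.845 g Fe in 115.853 g formula = 48.20 wt% Fe.
Second mineral: 80.417 g Fe in 462.672 g formula = 17.38 wt% Fe.
48.20% − 17.38% gives a difference of 30.82 percentage points.

30.82 percentage points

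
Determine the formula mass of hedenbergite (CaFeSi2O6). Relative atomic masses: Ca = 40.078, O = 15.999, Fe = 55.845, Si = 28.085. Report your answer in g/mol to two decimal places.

The formula mass is the sum 1×40.078 + 1×55.845 + 2×28.085 + 6×15.999.

248.09 g/mol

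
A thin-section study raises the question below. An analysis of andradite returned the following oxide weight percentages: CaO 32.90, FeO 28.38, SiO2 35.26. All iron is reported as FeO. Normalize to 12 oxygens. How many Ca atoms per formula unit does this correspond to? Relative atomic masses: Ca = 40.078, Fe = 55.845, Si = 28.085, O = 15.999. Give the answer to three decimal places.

32.90 wt% CaO ÷ 56.077 g/mol = 0.58669 mol, giving 0.58669 Ca and 0.58669 O.
28.38 wt% FeO ÷ 71.844 g/mol = 0.39502 mol, giving 0.39502 Fe and 0.39502 O.
35.26 wt% SiO2 ÷ 60.083 g/mol = 0.58685 mol, giving 0.58685 Si and 1.17370 O.
Oxygen sums to 2.15541; scaling by 12/2.15541 = 5.56739 puts the formula on 12 O.
Ca: 0.58669 × 5.56739 = 3.266 atoms per formula unit.

3.266 Ca apfu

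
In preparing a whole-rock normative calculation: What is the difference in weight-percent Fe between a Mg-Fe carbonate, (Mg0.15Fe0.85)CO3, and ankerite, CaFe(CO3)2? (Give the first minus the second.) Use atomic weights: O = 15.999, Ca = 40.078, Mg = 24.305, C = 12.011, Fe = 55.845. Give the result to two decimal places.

M((Mg0.15Fe0.85)CO3) = 111.122 g/mol, so wt% Fe = 47.468/111.122 × 100 = 42.72%.
M(CaFe(CO3)2) = 215.939 g/mol, so wt% Fe = 55.845/215.939 × 100 = 25.86%.
42.72 − 25.86 = 16.86 pp.

16.86 percentage points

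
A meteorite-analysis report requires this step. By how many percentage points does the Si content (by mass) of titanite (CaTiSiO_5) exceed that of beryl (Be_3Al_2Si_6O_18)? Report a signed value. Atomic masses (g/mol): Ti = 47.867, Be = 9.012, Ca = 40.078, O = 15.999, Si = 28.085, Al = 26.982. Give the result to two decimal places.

First mineral: 28.085 g Si in 196.025 g formula = 14.33 wt% Si.
Second mineral: 168.510 g Si in 537.492 g formula = 31.35 wt% Si.
14.33% − 31.35% gives a difference of -17.02 percentage points.

-17.02 percentage points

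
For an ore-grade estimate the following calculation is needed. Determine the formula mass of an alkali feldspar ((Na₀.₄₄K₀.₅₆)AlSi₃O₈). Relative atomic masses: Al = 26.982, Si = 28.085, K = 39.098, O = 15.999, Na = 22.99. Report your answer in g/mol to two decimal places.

271.24 g/mol

The formula mass is the sum 0.44*22.99 + 0.56*39.098 + 1*26.982 + 3*28.085 + 8*15.999.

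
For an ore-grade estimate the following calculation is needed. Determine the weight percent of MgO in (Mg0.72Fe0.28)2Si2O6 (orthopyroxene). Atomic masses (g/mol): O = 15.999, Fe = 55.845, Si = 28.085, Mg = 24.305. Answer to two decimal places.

M((Mg0.72Fe0.28)2Si2O6) = 218.436 g/mol; M(MgO) = 40.304 g/mol.
Moles MgO per formula unit = 1.44 Mg ÷ 1 = 1.4400.
MgO fraction = (1.4400 × 40.304) / 218.436 = 58.038/218.436 = 0.2657.

26.57 wt%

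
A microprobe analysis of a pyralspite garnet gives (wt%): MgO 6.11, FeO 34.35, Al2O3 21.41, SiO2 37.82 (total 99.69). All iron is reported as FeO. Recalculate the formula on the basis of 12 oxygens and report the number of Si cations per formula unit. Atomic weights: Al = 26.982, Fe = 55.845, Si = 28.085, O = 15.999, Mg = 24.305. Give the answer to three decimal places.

2.999 Si apfu

MgO: 6.11/40.304 = 0.15160 mol → 0.15160 mol Mg, 0.15160 mol O.
FeO: 34.35/71.844 = 0.47812 mol → 0.47812 mol Fe, 0.47812 mol O.
Al2O3: 21.41/101.961 = 0.20998 mol → 0.41996 mol Al, 0.62994 mol O.
SiO2: 37.82/60.083 = 0.62946 mol → 0.62946 mol Si, 1.25892 mol O.
Total oxygen = 2.51858 mol. Normalization factor = 12/2.51858 = 4.76459.
Si per 12 O = 0.62946 × 4.76459 = 2.999.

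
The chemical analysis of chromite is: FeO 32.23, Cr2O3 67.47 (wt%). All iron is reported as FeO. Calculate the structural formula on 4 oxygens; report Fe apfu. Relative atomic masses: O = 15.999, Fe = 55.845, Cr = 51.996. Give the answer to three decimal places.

1.008 Fe apfu

FeO: 32.23/71.844 = 0.44861 mol → 0.44861 mol Fe, 0.44861 mol O.
Cr2O3: 67.47/151.989 = 0.44391 mol → 0.88782 mol Cr, 1.33173 mol O.
Total oxygen = 1.78034 mol. Normalization factor = 4/1.78034 = 2.24676.
Fe per 4 O = 0.44861 × 2.24676 = 1.008.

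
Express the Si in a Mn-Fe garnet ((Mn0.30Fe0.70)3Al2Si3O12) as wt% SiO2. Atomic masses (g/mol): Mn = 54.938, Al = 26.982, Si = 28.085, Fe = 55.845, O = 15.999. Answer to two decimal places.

36.27 wt%

Molar mass of (Mn0.30Fe0.70)3Al2Si3O12 = 0.90×54.938 + 2.10×55.845 + 2×26.982 + 3×28.085 + 12×15.999 = 496.926 g/mol.
Each formula unit contains 3 Si, equivalent to 3/1 = 3.0000 mol SiO2.
M(SiO2) = 1×28.085 + 2×15.999 = 60.083 g/mol.
Mass of SiO2 per formula unit = 3.0000 × 60.083 = 180.249 g.
SiO2 wt% = 180.249 / 496.926 × 100 = 36.27%.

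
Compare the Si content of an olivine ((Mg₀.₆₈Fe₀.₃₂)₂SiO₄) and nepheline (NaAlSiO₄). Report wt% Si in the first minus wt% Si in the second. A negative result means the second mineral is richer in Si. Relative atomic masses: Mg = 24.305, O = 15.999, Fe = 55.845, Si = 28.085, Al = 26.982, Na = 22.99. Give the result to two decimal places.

-2.31 percentage points

M((Mg₀.₆₈Fe₀.₃₂)₂SiO₄) = 160.877 g/mol, so wt% Si = 28.085/160.877 × 100 = 17.46%.
M(NaAlSiO₄) = 142.053 g/mol, so wt% Si = 28.085/142.053 × 100 = 19.77%.
17.46 − 19.77 = -2.31 pp.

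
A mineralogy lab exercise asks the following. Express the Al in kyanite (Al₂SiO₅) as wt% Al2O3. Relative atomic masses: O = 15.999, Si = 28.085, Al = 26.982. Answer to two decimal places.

Formula mass = 162.044 g/mol.
2 Al → 1.0000 mol Al2O3 per formula unit; M(Al2O3) = 101.961, so Al2O3 mass = 101.961 g.
101.961/162.044 × 100 = 62.92 wt%.

62.92 wt%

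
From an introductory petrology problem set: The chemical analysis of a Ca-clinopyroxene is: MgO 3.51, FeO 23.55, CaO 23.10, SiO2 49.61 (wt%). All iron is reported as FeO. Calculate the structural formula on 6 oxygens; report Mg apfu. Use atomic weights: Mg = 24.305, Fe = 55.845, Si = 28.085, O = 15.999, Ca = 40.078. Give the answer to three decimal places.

0.211 Mg apfu

3.51 wt% MgO ÷ 40.304 g/mol = 0.08709 mol, giving 0.08709 Mg and 0.08709 O.
23.55 wt% FeO ÷ 71.844 g/mol = 0.32779 mol, giving 0.32779 Fe and 0.32779 O.
23.10 wt% CaO ÷ 56.077 g/mol = 0.41193 mol, giving 0.41193 Ca and 0.41193 O.
49.61 wt% SiO2 ÷ 60.083 g/mol = 0.82569 mol, giving 0.82569 Si and 1.65138 O.
Oxygen sums to 2.47819; scaling by 6/2.47819 = 2.42112 puts the formula on 6 O.
Mg: 0.08709 × 2.42112 = 0.211 atoms per formula unit.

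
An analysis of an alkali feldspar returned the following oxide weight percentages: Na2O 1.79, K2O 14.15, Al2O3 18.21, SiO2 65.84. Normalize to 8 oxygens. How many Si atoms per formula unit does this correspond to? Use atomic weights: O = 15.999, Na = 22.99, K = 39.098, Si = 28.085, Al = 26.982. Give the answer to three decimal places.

1.79 wt% Na2O ÷ 61.979 g/mol = 0.02888 mol, giving 0.05776 Na and 0.02888 O.
14.15 wt% K2O ÷ 94.195 g/mol = 0.15022 mol, giving 0.30044 K and 0.15022 O.
18.21 wt% Al2O3 ÷ 101.961 g/mol = 0.17860 mol, giving 0.35720 Al and 0.53580 O.
65.84 wt% SiO2 ÷ 60.083 g/mol = 1.09582 mol, giving 1.09582 Si and 2.19164 O.
Oxygen sums to 2.90654; scaling by 8/2.90654 = 2.75241 puts the formula on 8 O.
Si: 1.09582 × 2.75241 = 3.016 atoms per formula unit.

3.016 Si apfu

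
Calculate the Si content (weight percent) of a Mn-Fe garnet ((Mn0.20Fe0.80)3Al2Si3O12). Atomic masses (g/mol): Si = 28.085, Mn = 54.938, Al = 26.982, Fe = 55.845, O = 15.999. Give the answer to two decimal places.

M((Mn0.20Fe0.80)3Al2Si3O12) = 497.198 g/mol.
Si contributes 3 × 28.085 = 84.255 g per mole.
84.255/497.198 = 0.1695 → 16.95%.

16.95 weight percent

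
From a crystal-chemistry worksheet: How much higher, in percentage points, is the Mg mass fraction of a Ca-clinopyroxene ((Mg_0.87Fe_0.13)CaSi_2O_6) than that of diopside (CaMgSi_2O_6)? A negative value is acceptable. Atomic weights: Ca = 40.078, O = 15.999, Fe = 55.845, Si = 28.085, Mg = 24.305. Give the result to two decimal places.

-1.64 percentage points

M((Mg_0.87Fe_0.13)CaSi_2O_6) = 220.647 g/mol, so wt% Mg = 21.145/220.647 × 100 = 9.58%.
M(CaMgSi_2O_6) = 216.547 g/mol, so wt% Mg = 24.305/216.547 × 100 = 11.22%.
9.58 − 11.22 = -1.64 pp.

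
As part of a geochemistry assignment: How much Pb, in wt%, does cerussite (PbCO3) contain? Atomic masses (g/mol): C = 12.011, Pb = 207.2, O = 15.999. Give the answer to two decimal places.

Molar mass of PbCO3: 1·207.2 + 1·12.011 + 3·15.999 = 267.208 g/mol.
Mass of Pb per formula unit: 1 × 207.2 = 207.200 g.
Weight fraction Pb = 207.200 / 267.208 = 0.7754.

77.54 wt%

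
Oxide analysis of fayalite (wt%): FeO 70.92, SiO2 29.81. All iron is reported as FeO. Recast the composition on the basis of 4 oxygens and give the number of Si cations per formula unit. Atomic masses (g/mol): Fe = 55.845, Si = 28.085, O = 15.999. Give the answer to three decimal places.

1.003 Si apfu

FeO (M=71.844): mol = 0.98714; Fe = 0.98714, O = 0.98714.
SiO2 (M=60.083): mol = 0.49615; Si = 0.49615, O = 0.99230.
ΣO = 1.97944; factor = 4/ΣO = 2.02077.
Si apfu = 0.49615 × 2.02077 = 1.003.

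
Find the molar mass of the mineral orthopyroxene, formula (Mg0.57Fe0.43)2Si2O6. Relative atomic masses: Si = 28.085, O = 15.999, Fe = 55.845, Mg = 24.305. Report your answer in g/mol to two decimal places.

227.90 g/mol

The formula mass is the sum 1.14*24.305 + 0.86*55.845 + 2*28.085 + 6*15.999.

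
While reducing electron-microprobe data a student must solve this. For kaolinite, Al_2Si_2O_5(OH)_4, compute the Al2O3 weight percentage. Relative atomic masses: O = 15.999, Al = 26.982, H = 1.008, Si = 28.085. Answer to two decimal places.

39.50 wt%

Formula mass = 258.157 g/mol.
2 Al → 1.0000 mol Al2O3 per formula unit; M(Al2O3) = 101.961, so Al2O3 mass = 101.961 g.
101.961/258.157 × 100 = 39.50 wt%.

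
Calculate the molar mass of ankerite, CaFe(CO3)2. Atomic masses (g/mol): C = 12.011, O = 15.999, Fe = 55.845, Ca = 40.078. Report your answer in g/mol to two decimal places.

215.94 g/mol

M = 1*40.078 + 1*55.845 + 2*12.011 + 6*15.999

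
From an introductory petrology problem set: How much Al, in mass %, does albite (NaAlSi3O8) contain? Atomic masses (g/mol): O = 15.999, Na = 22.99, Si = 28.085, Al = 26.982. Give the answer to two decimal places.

M(NaAlSi3O8) = 262.219 g/mol.
Al contributes 1 × 26.982 = 26.982 g per mole.
26.982/262.219 = 0.1029 → 10.29%.

10.29 mass %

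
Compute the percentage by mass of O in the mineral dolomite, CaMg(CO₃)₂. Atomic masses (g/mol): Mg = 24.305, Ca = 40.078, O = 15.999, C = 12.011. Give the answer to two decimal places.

Molar mass of CaMg(CO₃)₂: 1·40.078 + 1·24.305 + 2·12.011 + 6·15.999 = 184.399 g/mol.
Mass of O per formula unit: 6 × 15.999 = 95.994 g.
Weight fraction O = 95.994 / 184.399 = 0.5206.

52.06 wt%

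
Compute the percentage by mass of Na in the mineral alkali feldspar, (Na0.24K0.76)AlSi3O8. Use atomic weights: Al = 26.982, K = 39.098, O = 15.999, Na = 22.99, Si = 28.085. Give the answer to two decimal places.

2.01 wt%

Molar mass of (Na0.24K0.76)AlSi3O8: 0.24·22.99 + 0.76·39.098 + 1·26.982 + 3·28.085 + 8·15.999 = 274.461 g/mol.
Mass of Na per formula unit: 0.24 × 22.99 = 5.518 g.
Weight fraction Na = 5.518 / 274.461 = 0.0201.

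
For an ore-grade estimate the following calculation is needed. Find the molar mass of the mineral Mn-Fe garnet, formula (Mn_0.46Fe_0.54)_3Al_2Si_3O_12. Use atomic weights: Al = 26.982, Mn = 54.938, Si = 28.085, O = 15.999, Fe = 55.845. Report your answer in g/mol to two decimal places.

Mn: 1.38 × 54.938 = 75.8144
Fe: 1.62 × 55.845 = 90.4689
Al: 2 × 26.982 = 53.9640
Si: 3 × 28.085 = 84.2550
O: 12 × 15.999 = 191.9880
Summing the contributions gives the formula mass.

496.49 g/mol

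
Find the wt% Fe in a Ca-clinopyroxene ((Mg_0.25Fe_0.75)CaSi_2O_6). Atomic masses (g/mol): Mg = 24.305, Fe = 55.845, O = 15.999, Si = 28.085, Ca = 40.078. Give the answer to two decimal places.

M((Mg_0.25Fe_0.75)CaSi_2O_6) = 240.202 g/mol.
Fe contributes 0.75 × 55.845 = 41.884 g per mole.
41.884/240.202 = 0.1744 → 17.44%.

17.44 weight percent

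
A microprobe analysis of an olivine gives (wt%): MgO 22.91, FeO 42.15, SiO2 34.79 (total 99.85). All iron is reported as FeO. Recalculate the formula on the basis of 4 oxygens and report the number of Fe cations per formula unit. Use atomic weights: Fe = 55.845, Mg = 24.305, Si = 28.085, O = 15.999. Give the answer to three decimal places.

MgO: 22.91/40.304 = 0.56843 mol → 0.56843 mol Mg, 0.56843 mol O.
FeO: 42.15/71.844 = 0.58669 mol → 0.58669 mol Fe, 0.58669 mol O.
SiO2: 34.79/60.083 = 0.57903 mol → 0.57903 mol Si, 1.15806 mol O.
Total oxygen = 2.31318 mol. Normalization factor = 4/2.31318 = 1.72922.
Fe per 4 O = 0.58669 × 1.72922 = 1.015.

1.015 Fe apfu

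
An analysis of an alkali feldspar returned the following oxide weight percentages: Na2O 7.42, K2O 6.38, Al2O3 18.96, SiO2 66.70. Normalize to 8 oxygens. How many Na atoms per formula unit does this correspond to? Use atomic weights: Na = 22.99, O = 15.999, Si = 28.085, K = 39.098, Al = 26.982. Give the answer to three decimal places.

Na2O (M=61.979): mol = 0.11972; Na = 0.23944, O = 0.11972.
K2O (M=94.195): mol = 0.06773; K = 0.13546, O = 0.06773.
Al2O3 (M=101.961): mol = 0.18595; Al = 0.37190, O = 0.55785.
SiO2 (M=60.083): mol = 1.11013; Si = 1.11013, O = 2.22026.
ΣO = 2.96556; factor = 8/ΣO = 2.69764.
Na apfu = 0.23944 × 2.69764 = 0.646.

0.646 Na apfu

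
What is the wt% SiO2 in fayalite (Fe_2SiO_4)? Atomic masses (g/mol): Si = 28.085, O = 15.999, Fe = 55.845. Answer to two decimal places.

29.49 wt%

M(Fe_2SiO_4) = 203.771 g/mol; M(SiO2) = 60.083 g/mol.
Moles SiO2 per formula unit = 1 Si ÷ 1 = 1.0000.
SiO2 fraction = (1.0000 × 60.083) / 203.771 = 60.083/203.771 = 0.2949.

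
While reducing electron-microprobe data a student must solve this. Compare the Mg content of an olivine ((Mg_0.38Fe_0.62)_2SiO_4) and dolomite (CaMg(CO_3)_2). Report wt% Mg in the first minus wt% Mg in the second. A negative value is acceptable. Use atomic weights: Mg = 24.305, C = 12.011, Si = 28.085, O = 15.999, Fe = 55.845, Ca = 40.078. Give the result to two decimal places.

Mg in (Mg_0.38Fe_0.62)_2SiO_4: molar mass 179.801 g/mol; 0.76×24.305 = 18.472 g → 10.27 wt%.
Mg in CaMg(CO_3)_2: molar mass 184.399 g/mol; 1×24.305 = 24.305 g → 13.18 wt%.
Difference = 10.27 − 13.18 = -2.91 percentage points.

-2.91 percentage points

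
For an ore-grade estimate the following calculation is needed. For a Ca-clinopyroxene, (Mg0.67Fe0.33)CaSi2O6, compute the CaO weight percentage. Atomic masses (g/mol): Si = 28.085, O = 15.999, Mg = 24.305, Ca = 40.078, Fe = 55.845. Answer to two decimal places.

Molar mass of (Mg0.67Fe0.33)CaSi2O6 = 0.67*24.305 + 0.33*55.845 + 1*40.078 + 2*28.085 + 6*15.999 = 226.955 g/mol.
Each formula unit contains 1 Ca, equivalent to 1/1 = 1.0000 mol CaO.
M(CaO) = 1×40.078 + 1×15.999 = 56.077 g/mol.
Mass of CaO per formula unit = 1.0000 × 56.077 = 56.077 g.
CaO wt% = 56.077 / 226.955 × 100 = 24.71%.

24.71 wt%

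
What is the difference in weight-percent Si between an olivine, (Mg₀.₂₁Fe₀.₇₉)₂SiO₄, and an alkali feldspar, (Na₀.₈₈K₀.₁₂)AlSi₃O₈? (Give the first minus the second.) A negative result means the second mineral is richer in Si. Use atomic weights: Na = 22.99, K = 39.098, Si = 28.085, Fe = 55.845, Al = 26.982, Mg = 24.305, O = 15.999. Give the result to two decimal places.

First mineral: 28.085 g Si in 190.524 g formula = 14.74 wt% Si.
Second mineral: 84.255 g Si in 264.152 g formula = 31.90 wt% Si.
14.74% − 31.90% gives a difference of -17.16 percentage points.

-17.16 percentage points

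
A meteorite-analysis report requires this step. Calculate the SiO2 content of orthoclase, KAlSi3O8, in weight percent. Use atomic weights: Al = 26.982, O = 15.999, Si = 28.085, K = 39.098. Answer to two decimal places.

64.76 wt%

M(KAlSi3O8) = 278.327 g/mol; M(SiO2) = 60.083 g/mol.
Moles SiO2 per formula unit = 3 Si ÷ 1 = 3.0000.
SiO2 fraction = (3.0000 × 60.083) / 278.327 = 180.249/278.327 = 0.6476.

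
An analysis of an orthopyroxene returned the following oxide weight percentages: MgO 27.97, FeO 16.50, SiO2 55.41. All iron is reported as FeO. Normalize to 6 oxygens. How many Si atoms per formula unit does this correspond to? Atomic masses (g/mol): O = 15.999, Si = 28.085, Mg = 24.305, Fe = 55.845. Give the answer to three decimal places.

27.97 wt% MgO ÷ 40.304 g/mol = 0.69398 mol, giving 0.69398 Mg and 0.69398 O.
16.50 wt% FeO ÷ 71.844 g/mol = 0.22966 mol, giving 0.22966 Fe and 0.22966 O.
55.41 wt% SiO2 ÷ 60.083 g/mol = 0.92222 mol, giving 0.92222 Si and 1.84444 O.
Oxygen sums to 2.76808; scaling by 6/2.76808 = 2.16757 puts the formula on 6 O.
Si: 0.92222 × 2.16757 = 1.999 atoms per formula unit.

1.999 Si apfu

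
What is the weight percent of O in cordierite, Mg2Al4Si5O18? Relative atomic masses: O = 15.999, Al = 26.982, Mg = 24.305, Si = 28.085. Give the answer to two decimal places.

Molar mass of Mg2Al4Si5O18: 2·24.305 + 4·26.982 + 5·28.085 + 18·15.999 = 584.945 g/mol.
Mass of O per formula unit: 18 × 15.999 = 287.982 g.
Weight fraction O = 287.982 / 584.945 = 0.4923.

49.23 wt%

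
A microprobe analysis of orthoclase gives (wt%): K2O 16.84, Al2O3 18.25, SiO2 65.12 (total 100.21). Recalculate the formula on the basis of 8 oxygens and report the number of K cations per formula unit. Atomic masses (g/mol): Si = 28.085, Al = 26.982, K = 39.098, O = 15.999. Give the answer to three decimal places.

0.992 K apfu

16.84 wt% K2O ÷ 94.195 g/mol = 0.17878 mol, giving 0.35756 K and 0.17878 O.
18.25 wt% Al2O3 ÷ 101.961 g/mol = 0.17899 mol, giving 0.35798 Al and 0.53697 O.
65.12 wt% SiO2 ÷ 60.083 g/mol = 1.08383 mol, giving 1.08383 Si and 2.16766 O.
Oxygen sums to 2.88341; scaling by 8/2.88341 = 2.77449 puts the formula on 8 O.
K: 0.35756 × 2.77449 = 0.992 atoms per formula unit.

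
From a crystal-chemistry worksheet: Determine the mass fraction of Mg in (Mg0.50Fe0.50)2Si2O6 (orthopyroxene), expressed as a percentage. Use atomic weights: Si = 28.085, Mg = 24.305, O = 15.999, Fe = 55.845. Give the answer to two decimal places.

10.46 wt%

Molar mass of (Mg0.50Fe0.50)2Si2O6: 1×24.305 + 1×55.845 + 2×28.085 + 6×15.999 = 232.314 g/mol.
Mass of Mg per formula unit: 1 × 24.305 = 24.305 g.
Weight fraction Mg = 24.305 / 232.314 = 0.1046.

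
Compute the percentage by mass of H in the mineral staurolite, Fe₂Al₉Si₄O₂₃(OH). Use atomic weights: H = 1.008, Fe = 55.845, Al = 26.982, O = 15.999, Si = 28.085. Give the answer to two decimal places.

M(Fe₂Al₉Si₄O₂₃(OH)) = 851.852 g/mol.
H contributes 1 × 1.008 = 1.008 g per mole.
1.008/851.852 = 0.0012 → 0.12%.

0.12 wt%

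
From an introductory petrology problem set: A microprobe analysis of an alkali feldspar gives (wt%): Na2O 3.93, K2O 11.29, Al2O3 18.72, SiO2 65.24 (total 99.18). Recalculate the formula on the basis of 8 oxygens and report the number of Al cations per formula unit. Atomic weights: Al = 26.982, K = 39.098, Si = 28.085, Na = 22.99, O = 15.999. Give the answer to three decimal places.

3.93 wt% Na2O ÷ 61.979 g/mol = 0.06341 mol, giving 0.12682 Na and 0.06341 O.
11.29 wt% K2O ÷ 94.195 g/mol = 0.11986 mol, giving 0.23972 K and 0.11986 O.
18.72 wt% Al2O3 ÷ 101.961 g/mol = 0.18360 mol, giving 0.36720 Al and 0.55080 O.
65.24 wt% SiO2 ÷ 60.083 g/mol = 1.08583 mol, giving 1.08583 Si and 2.17166 O.
Oxygen sums to 2.90573; scaling by 8/2.90573 = 2.75318 puts the formula on 8 O.
Al: 0.36720 × 2.75318 = 1.011 atoms per formula unit.

1.011 Al apfu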